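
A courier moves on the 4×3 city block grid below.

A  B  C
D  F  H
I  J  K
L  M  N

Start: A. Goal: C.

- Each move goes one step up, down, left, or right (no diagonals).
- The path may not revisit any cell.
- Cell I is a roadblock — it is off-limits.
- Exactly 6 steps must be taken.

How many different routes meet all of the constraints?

2

Need simple routes of exactly 6 moves from A to C (Manhattan distance 2, so 2 moves are spent on a detour and 2 undoing it).
Enumerating: A D F J K H C | A B F J K H C.
That gives 2 routes.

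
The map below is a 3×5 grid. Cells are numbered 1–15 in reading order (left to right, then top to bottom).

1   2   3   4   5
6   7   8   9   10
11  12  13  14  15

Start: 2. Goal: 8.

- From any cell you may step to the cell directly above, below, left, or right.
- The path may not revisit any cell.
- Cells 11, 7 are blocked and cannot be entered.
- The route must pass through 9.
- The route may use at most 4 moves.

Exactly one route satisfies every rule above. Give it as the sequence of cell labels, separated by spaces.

Any route must reach 9 and still end at 8 within 4 moves, so the order of the required stops is forced.
Route from 2: 2× right (reaching 4), down to 9, left to 8 — 4 moves in all.
Check: all required cells visited; 4 ≤ 4 moves.

2 3 4 9 8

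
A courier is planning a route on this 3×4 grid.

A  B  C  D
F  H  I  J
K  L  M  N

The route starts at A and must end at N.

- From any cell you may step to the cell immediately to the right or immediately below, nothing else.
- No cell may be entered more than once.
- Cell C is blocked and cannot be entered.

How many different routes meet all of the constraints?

7

A right/down-only route from A to N makes exactly 2 down-moves and 3 right-moves in some order.
With no other constraints that would be C(5,2) = 10 routes.
Subtract routes through each blocked cell (inclusion–exclusion for overlaps): − through C: 3 → 7.
That gives 7 routes.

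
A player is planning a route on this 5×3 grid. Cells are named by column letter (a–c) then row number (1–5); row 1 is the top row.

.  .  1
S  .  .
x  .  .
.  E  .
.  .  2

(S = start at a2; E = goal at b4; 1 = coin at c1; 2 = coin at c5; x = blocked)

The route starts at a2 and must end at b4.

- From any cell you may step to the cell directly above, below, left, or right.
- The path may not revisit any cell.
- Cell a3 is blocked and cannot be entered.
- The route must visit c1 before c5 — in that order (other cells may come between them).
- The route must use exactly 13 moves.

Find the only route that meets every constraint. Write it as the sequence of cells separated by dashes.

The waypoints must appear in the order c1, c5, with no cell reused.
Route from a2: up to a1, 2× right (reaching c1), down to c2, left to b2, down to b3, right to c3, 2× down (reaching c5), 2× left (reaching a5), up to a4, right to b4 — 13 moves in all.
Check: order respected (1 at step 3, 2 at step 9); 13 moves as required.

a2 - a1 - b1 - c1 - c2 - b2 - b3 - c3 - c4 - c5 - b5 - a5 - a4 - b4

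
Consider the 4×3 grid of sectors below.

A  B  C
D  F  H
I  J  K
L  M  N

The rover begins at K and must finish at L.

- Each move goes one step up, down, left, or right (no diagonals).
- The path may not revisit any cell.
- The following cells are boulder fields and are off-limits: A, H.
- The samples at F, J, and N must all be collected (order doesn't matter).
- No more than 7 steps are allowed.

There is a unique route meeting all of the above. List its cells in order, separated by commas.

Any route must reach F, J, and N and still end at L within 7 moves, so the order of the required stops is forced.
Route from K: down 1 to N, left 1 to M, up 2 to F, left 1 to D, down 2 to L — 7 moves in all.
Check: all required cells visited; 7 ≤ 7 moves.

K, N, M, J, F, D, I, L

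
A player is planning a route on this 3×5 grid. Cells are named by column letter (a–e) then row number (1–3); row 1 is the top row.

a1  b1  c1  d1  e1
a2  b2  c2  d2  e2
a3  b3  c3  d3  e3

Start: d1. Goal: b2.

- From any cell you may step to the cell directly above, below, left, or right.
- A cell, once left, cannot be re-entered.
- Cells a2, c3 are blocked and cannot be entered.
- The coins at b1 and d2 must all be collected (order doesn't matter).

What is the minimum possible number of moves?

Any route passes through b1 and d2 in some order between d1 and b2. Summing Manhattan distances along each leg and taking the cheapest ordering (d1 → d2 → b1 → b2) gives a lower bound of 1 + 3 + 1 = 5 moves.
A route of 5 moves achieves this: d1 → d2 → c2 → c1 → b1 → b2.
Since 5 matches the lower bound, it is optimal.

5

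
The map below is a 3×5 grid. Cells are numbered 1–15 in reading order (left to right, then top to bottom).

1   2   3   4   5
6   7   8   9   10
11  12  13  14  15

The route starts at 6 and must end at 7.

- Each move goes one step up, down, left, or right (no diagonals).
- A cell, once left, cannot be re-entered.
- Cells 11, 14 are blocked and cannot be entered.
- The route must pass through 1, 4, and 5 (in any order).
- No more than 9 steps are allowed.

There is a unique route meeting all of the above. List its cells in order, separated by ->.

The 9-move cap with required stops at 1, 4, 5 leaves no slack for detours.
Route from 6: up to 1, 4× right (reaching 5), down to 10, 3× left (reaching 7) — 9 moves in all.
Check: all required cells visited; 9 ≤ 9 moves.

6 -> 1 -> 2 -> 3 -> 4 -> 5 -> 10 -> 9 -> 8 -> 7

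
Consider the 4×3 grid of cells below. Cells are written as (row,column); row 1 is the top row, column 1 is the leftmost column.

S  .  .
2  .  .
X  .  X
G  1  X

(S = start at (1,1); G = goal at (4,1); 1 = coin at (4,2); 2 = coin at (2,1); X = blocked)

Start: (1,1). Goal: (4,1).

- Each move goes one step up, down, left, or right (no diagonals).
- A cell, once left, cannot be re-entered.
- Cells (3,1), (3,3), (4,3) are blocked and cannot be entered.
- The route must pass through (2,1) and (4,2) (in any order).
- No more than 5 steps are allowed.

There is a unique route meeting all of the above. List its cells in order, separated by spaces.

Any route must reach (2,1) and (4,2) and still end at (4,1) within 5 moves, so the order of the required stops is forced.
Route from (1,1): down 1 to (2,1), right 1 to (2,2), down 2 to (4,2), left 1 to (4,1) — 5 moves in all.
Check: all required cells visited; 5 ≤ 5 moves.

(1,1) (2,1) (2,2) (3,2) (4,2) (4,1)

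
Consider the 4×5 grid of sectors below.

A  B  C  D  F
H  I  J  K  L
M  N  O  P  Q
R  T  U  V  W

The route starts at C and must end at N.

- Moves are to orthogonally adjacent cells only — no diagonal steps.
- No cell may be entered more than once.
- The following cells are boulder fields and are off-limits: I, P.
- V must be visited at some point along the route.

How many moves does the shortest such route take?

9

Any route passes through V somewhere between C and N. Summing Manhattan distances along the two legs (C → V → N) gives a lower bound of 4 + 3 = 7 moves.
The shortest route satisfying every rule uses 9 moves: C → J → K → L → Q → W → V → U → O → N.
The no-revisit rule (legs can't share cells) pushes the minimum above the 7-move bound; an exhaustive check rules out every length from 7 to 8, leaving 9 as the minimum.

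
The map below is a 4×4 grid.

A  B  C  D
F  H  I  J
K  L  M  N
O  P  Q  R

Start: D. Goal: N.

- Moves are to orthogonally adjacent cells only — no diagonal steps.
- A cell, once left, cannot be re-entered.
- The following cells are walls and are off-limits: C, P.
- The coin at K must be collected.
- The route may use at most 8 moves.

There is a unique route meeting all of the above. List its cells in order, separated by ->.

Any route must reach K and still end at N within 8 moves, so the order of the required stops is forced.
Route from D: down to J, 3× left (reaching F), down to K, 3× right (reaching N) — 8 moves in all.
Check: all required cells visited; 8 ≤ 8 moves.

D -> J -> I -> H -> F -> K -> L -> M -> N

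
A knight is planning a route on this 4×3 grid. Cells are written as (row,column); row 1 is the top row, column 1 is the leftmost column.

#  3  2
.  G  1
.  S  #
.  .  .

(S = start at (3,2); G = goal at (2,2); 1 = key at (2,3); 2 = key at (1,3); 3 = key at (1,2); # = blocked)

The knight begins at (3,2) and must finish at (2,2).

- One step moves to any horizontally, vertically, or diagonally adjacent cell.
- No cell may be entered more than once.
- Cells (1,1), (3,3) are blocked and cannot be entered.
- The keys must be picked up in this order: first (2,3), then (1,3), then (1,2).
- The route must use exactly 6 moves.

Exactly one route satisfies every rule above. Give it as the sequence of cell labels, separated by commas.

The waypoints must appear in the order (2,3), (1,3), (1,2), with no cell reused.
Route from (3,2): up-right to (2,3), up to (1,3), left to (1,2), down-left to (2,1), down to (3,1), up-right to (2,2) — 6 moves in all.
Check: order respected (1 at step 1, 2 at step 2, 3 at step 3); 6 moves as required.

(3,2), (2,3), (1,3), (1,2), (2,1), (3,1), (2,2)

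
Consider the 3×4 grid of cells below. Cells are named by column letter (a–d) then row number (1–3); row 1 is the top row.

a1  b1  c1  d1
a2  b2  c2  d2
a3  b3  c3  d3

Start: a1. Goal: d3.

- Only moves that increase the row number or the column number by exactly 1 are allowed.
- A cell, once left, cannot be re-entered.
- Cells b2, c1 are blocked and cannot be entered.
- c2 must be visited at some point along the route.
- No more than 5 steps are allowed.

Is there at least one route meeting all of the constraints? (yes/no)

no

Every right/down route from a1 to c2 runs into a blocked cell, so that leg cannot be completed.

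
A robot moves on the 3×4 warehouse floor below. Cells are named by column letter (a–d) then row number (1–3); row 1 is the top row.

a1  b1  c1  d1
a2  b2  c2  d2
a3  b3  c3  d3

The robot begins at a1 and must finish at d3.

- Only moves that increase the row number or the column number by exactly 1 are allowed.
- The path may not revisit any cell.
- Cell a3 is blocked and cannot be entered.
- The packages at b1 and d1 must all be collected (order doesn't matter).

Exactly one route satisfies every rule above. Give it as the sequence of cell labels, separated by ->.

Moves only go right or down, so the column and row indices never decrease.
Route from a1: right 3 to d1, down 2 to d3 — 5 moves in all.
Check: all required cells visited.

a1 -> b1 -> c1 -> d1 -> d2 -> d3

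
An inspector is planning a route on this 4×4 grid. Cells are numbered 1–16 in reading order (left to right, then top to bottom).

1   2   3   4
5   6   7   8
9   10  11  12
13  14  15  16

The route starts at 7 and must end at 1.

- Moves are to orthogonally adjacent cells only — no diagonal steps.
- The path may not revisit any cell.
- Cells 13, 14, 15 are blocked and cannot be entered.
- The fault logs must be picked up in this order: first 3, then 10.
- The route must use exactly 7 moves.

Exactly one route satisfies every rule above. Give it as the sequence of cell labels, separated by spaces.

7 3 2 6 10 9 5 1

The waypoints must appear in the order 3, 10, with no cell reused.
Route from 7: up to 3, left to 2, 2× down (reaching 10), left to 9, 2× up (reaching 1) — 7 moves in all.
Check: order respected (3 at step 1, 10 at step 4); 7 moves as required.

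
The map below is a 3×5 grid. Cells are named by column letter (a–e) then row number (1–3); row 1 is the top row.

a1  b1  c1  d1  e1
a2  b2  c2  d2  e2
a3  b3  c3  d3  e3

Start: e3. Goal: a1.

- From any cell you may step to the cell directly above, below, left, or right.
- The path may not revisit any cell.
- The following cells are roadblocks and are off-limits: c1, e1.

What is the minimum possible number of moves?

The Manhattan distance from e3 to a1 is |3−1| + |5−1| = 6, so at least 6 moves are needed.
A route of 6 moves achieves this: e3 → e2 → d2 → c2 → b2 → b1 → a1.
Since 6 matches the lower bound, it is optimal.

6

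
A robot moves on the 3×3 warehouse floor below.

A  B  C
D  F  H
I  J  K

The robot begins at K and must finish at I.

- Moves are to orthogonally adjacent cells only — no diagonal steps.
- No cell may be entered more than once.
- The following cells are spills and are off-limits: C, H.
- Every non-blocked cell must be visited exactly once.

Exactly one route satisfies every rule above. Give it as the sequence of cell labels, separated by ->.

Need to visit all 7 open cells exactly once, starting at K and ending at I.
Route from K: left 1 to J, up 2 to B, left 1 to A, down 2 to I — 6 moves in all.
Check: all 7 open cells covered.

K -> J -> F -> B -> A -> D -> I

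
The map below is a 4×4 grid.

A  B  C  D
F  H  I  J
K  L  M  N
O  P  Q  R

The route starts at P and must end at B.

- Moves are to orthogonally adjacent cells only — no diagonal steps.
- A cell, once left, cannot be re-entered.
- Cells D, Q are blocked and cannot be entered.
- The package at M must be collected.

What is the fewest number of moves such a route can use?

5

Any route passes through M somewhere between P and B. Summing Manhattan distances along the two legs (P → M → B) gives a lower bound of 2 + 3 = 5 moves.
A route of 5 moves achieves this: P → L → M → I → C → B.
Since 5 matches the lower bound, it is optimal.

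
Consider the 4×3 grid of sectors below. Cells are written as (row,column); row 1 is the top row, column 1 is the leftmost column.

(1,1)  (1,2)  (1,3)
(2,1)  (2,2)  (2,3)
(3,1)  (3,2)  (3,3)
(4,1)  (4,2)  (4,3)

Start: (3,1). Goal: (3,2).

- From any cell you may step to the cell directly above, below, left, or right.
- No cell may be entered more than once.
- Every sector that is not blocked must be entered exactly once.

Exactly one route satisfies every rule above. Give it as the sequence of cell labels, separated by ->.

(3,1) -> (4,1) -> (4,2) -> (4,3) -> (3,3) -> (2,3) -> (1,3) -> (1,2) -> (1,1) -> (2,1) -> (2,2) -> (3,2)

Need to visit all 12 open cells exactly once, starting at (3,1) and ending at (3,2).
Cell (1,1) has only two open neighbours ((2,1) and (1,2)), so the path must pass straight through it: one of those is the cell it's entered from and the other is where it exits.
Route from (3,1): down to (4,1), 2× right (reaching (4,3)), 3× up (reaching (1,3)), 2× left (reaching (1,1)), down to (2,1), right to (2,2), down to (3,2) — 11 moves in all.
Check: all 12 open cells covered.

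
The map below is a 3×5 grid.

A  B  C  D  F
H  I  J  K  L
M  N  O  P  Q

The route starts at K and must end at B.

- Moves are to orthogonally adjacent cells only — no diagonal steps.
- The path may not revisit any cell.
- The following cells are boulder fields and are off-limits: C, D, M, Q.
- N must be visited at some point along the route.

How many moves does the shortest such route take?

5

Any route passes through N somewhere between K and B. Summing Manhattan distances along the two legs (K → N → B) gives a lower bound of 3 + 2 = 5 moves.
A route of 5 moves achieves this: K → P → O → N → I → B.
Since 5 matches the lower bound, it is optimal.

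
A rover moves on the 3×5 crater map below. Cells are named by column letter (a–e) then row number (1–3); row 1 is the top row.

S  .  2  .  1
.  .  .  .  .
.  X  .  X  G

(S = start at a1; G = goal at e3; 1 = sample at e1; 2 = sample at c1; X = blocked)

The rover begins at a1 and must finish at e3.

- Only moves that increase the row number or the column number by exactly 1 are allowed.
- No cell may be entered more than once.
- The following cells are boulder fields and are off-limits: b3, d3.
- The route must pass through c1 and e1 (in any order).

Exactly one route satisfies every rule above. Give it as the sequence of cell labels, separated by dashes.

Moves only go right or down, so the column and row indices never decrease.
Route from a1: right 4 to e1, down 2 to e3 — 6 moves in all.
Check: all required cells visited.

a1 - b1 - c1 - d1 - e1 - e2 - e3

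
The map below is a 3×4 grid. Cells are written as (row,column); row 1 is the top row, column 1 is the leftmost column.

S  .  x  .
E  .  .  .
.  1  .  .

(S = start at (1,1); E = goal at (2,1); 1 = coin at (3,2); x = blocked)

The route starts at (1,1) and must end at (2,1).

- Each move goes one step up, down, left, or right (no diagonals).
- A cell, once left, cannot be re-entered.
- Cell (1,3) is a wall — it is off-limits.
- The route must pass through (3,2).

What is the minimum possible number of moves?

5

Any route passes through (3,2) somewhere between (1,1) and (2,1). Summing Manhattan distances along the two legs ((1,1) → (3,2) → (2,1)) gives a lower bound of 3 + 2 = 5 moves.
A route of 5 moves achieves this: (1,1) → (1,2) → (2,2) → (3,2) → (3,1) → (2,1).
Since 5 matches the lower bound, it is optimal.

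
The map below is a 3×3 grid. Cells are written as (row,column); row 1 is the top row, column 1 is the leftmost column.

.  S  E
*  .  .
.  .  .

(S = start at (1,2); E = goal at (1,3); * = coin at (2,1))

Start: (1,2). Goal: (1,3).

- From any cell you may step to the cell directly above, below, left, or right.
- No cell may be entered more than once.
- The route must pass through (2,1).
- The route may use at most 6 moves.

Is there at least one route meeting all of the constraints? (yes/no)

yes

One route that works: (1,2) → (1,1) → (2,1) → (2,2) → (2,3) → (1,3).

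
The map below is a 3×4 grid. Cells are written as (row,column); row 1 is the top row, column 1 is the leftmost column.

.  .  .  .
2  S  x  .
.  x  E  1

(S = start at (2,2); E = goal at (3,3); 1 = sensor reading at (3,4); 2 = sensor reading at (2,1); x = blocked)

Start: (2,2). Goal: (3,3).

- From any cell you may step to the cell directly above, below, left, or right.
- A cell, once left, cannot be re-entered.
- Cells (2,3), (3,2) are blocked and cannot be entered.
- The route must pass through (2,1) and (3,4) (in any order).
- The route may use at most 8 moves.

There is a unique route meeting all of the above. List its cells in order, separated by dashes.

The budget equals the shortest possible length, so every move has to be on a shortest route through the required cells.
Route from (2,2): left to (2,1), up to (1,1), 3× right (reaching (1,4)), 2× down (reaching (3,4)), left to (3,3) — 8 moves in all.
Check: all required cells visited; 8 ≤ 8 moves.

(2,2) - (2,1) - (1,1) - (1,2) - (1,3) - (1,4) - (2,4) - (3,4) - (3,3)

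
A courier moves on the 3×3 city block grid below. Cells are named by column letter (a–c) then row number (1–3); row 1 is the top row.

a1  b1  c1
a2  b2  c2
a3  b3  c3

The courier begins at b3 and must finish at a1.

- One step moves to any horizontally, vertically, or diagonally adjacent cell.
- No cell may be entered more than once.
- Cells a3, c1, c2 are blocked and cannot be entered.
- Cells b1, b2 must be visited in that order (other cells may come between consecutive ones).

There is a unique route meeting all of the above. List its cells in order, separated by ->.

b3 -> a2 -> b1 -> b2 -> a1

The waypoints must appear in the order b1, b2, with no cell reused.
Route from b3: up-left 1 to a2, up-right 1 to b1, down 1 to b2, up-left 1 to a1 — 4 moves in all.
Check: order respected (b1 at step 2, b2 at step 3).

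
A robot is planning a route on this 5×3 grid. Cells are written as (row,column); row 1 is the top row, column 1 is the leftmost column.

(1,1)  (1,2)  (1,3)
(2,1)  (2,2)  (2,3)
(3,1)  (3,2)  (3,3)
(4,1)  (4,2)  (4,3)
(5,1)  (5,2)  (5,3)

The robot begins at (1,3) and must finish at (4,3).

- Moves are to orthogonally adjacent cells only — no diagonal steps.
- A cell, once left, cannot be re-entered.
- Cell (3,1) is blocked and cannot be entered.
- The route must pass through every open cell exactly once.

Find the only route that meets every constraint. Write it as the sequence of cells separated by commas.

Need to visit all 14 open cells exactly once, starting at (1,3) and ending at (4,3).
Cell (4,1) has only two open neighbours ((5,1) and (4,2)), so the path must pass straight through it: one of those is the cell it's entered from and the other is where it exits.
Route from (1,3): left 2 to (1,1), down 1 to (2,1), right 2 to (2,3), down 1 to (3,3), left 1 to (3,2), down 1 to (4,2), left 1 to (4,1), down 1 to (5,1), right 2 to (5,3), up 1 to (4,3) — 13 moves in all.
Check: all 14 open cells covered.

(1,3), (1,2), (1,1), (2,1), (2,2), (2,3), (3,3), (3,2), (4,2), (4,1), (5,1), (5,2), (5,3), (4,3)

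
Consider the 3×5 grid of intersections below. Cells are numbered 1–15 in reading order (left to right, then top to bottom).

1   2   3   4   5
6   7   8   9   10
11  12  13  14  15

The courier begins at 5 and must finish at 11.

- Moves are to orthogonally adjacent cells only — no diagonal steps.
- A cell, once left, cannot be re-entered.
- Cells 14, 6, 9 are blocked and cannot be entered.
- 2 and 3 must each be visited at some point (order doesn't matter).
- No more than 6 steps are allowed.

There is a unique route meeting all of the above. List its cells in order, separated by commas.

5, 4, 3, 2, 7, 12, 11

The budget equals the shortest possible length, so every move has to be on a shortest route through the required cells.
Route from 5: 3× left (reaching 2), 2× down (reaching 12), left to 11 — 6 moves in all.
Check: all required cells visited; 6 ≤ 6 moves.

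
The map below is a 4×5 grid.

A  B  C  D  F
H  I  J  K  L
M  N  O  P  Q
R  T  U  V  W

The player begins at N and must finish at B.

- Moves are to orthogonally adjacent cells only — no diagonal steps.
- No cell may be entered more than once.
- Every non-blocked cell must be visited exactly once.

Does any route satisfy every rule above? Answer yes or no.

Colour the cells like a checkerboard: each orthogonal step flips colour, so a Hamiltonian route alternates colours. Here there are 10 cells of one colour and 10 of the other, with start on the same colour as the goal — the counts and endpoints can't be arranged into an alternating sequence of length 20, so no Hamiltonian route exists.

no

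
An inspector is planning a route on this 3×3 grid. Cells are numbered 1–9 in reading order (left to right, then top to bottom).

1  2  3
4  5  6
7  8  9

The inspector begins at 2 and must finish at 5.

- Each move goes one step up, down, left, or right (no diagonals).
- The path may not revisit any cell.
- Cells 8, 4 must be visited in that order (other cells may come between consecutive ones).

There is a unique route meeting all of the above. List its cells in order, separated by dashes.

The waypoints must appear in the order 8, 4, with no cell reused.
Route from 2: right to 3, 2× down (reaching 9), 2× left (reaching 7), up to 4, right to 5 — 7 moves in all.
Check: order respected (8 at step 4, 4 at step 6).

2 - 3 - 6 - 9 - 8 - 7 - 4 - 5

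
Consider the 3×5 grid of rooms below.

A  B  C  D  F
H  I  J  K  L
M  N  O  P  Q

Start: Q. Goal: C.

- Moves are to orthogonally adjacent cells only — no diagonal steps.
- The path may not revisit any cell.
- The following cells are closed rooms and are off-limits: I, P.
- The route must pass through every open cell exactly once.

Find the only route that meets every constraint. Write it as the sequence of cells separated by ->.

Q -> L -> F -> D -> K -> J -> O -> N -> M -> H -> A -> B -> C

Need to visit all 13 open cells exactly once, starting at Q and ending at C.
Route from Q: 2× up (reaching F), left to D, down to K, left to J, down to O, 2× left (reaching M), 2× up (reaching A), 2× right (reaching C) — 12 moves in all.
Check: all 13 open cells covered.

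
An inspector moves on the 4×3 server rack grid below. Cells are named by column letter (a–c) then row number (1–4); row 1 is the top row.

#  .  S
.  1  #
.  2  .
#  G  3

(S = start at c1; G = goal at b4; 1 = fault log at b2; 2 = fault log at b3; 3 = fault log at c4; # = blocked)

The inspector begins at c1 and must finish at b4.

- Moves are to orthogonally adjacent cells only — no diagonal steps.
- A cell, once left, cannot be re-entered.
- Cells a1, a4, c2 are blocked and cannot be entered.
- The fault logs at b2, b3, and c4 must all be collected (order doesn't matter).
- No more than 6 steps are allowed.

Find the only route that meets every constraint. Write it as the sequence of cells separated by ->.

The 6-move cap with required stops at b2, b3, c4 leaves no slack for detours.
Route from c1: left to b1, 2× down (reaching b3), right to c3, down to c4, left to b4 — 6 moves in all.
Check: all required cells visited; 6 ≤ 6 moves.

c1 -> b1 -> b2 -> b3 -> c3 -> c4 -> b4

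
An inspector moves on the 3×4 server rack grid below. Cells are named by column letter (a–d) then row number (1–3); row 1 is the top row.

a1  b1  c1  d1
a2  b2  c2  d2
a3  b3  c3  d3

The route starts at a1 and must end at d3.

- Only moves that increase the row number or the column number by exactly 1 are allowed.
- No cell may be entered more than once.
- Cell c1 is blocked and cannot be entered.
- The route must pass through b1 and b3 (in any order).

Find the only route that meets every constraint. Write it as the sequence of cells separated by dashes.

a1 - b1 - b2 - b3 - c3 - d3

Moves only go right or down, so the column and row indices never decrease.
Route from a1: right 1 to b1, down 2 to b3, right 2 to d3 — 5 moves in all.
Check: all required cells visited.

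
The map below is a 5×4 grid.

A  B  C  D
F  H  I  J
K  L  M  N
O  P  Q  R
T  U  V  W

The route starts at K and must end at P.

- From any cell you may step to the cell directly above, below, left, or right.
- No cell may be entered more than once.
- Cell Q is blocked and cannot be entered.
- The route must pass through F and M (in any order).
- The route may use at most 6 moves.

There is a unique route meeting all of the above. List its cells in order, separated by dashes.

The budget equals the shortest possible length, so every move has to be on a shortest route through the required cells.
Route from K: up to F, 2× right (reaching I), down to M, left to L, down to P — 6 moves in all.
Check: all required cells visited; 6 ≤ 6 moves.

K - F - H - I - M - L - P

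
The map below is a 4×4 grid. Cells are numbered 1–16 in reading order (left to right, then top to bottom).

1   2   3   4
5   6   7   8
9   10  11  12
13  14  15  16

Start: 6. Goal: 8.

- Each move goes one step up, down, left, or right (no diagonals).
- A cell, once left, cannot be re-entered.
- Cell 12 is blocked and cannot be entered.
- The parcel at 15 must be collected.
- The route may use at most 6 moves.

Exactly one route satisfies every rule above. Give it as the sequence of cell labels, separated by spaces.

6 10 14 15 11 7 8

The 6-move cap with required stops at 15 leaves no slack for detours.
Route from 6: down 2 to 14, right 1 to 15, up 2 to 7, right 1 to 8 — 6 moves in all.
Check: all required cells visited; 6 ≤ 6 moves.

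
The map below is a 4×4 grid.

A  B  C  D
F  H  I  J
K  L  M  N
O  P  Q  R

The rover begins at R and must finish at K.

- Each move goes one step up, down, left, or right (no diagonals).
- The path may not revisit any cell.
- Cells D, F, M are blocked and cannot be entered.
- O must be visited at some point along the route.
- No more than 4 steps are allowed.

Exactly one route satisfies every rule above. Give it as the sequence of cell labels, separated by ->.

R -> Q -> P -> O -> K

The budget equals the shortest possible length, so every move has to be on a shortest route through the required cells.
Route from R: left 3 to O, up 1 to K — 4 moves in all.
Check: all required cells visited; 4 ≤ 4 moves.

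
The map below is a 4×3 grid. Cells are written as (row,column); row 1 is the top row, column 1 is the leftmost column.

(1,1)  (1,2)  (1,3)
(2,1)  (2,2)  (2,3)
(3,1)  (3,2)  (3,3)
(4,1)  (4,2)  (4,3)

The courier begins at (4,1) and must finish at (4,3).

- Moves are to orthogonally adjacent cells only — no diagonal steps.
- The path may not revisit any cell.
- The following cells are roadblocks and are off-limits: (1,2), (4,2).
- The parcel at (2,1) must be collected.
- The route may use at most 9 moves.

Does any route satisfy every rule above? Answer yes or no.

yes

One route that works: (4,1) → (3,1) → (2,1) → (2,2) → (3,2) → (3,3) → (4,3).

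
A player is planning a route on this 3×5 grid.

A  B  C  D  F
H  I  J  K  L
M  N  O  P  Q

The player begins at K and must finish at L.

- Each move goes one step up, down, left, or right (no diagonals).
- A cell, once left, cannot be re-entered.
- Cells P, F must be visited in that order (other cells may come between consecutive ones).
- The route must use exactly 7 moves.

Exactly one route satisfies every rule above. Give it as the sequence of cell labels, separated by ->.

K -> P -> O -> J -> C -> D -> F -> L

The waypoints must appear in the order P, F, with no cell reused.
Route from K: down 1 to P, left 1 to O, up 2 to C, right 2 to F, down 1 to L — 7 moves in all.
Check: order respected (P at step 1, F at step 6); 7 moves as required.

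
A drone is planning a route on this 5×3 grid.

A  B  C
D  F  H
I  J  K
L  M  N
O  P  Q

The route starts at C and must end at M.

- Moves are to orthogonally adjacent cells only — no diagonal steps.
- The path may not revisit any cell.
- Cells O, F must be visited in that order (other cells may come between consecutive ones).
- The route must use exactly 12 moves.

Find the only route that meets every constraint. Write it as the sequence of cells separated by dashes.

C - H - K - N - Q - P - O - L - I - D - F - J - M

The waypoints must appear in the order O, F, with no cell reused.
Route from C: 4× down (reaching Q), 2× left (reaching O), 3× up (reaching D), right to F, 2× down (reaching M) — 12 moves in all.
Check: order respected (O at step 6, F at step 10); 12 moves as required.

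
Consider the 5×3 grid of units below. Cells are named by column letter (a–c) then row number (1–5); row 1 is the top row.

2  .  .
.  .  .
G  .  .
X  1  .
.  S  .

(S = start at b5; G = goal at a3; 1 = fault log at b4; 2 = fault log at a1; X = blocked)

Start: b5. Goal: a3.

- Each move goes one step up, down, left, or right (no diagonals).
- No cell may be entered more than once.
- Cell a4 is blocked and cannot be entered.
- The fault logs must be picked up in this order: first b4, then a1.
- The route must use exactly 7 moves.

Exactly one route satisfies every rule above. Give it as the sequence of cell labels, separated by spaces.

b5 b4 b3 b2 b1 a1 a2 a3

The waypoints must appear in the order b4, a1, with no cell reused.
Route from b5: 4× up (reaching b1), left to a1, 2× down (reaching a3) — 7 moves in all.
Check: order respected (1 at step 1, 2 at step 5); 7 moves as required.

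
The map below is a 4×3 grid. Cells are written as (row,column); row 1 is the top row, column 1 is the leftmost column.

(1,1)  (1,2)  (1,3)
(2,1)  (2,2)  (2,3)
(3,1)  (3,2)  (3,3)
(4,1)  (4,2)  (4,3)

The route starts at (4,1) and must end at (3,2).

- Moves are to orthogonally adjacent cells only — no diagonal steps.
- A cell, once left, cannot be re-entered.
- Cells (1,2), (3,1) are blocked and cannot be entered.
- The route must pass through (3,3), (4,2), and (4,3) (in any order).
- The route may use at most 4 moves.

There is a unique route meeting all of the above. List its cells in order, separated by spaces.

(4,1) (4,2) (4,3) (3,3) (3,2)

The budget equals the shortest possible length, so every move has to be on a shortest route through the required cells.
Route from (4,1): 2× right (reaching (4,3)), up to (3,3), left to (3,2) — 4 moves in all.
Check: all required cells visited; 4 ≤ 4 moves.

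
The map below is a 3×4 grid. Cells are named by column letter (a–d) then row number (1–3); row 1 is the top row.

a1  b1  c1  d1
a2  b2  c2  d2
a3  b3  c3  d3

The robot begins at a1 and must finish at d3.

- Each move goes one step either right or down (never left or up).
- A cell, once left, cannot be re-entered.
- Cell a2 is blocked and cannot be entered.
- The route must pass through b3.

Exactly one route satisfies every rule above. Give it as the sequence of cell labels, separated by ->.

a1 -> b1 -> b2 -> b3 -> c3 -> d3

Moves only go right or down, so the column and row indices never decrease.
Route from a1: right to b1, 2× down (reaching b3), 2× right (reaching d3) — 5 moves in all.
Check: all required cells visited.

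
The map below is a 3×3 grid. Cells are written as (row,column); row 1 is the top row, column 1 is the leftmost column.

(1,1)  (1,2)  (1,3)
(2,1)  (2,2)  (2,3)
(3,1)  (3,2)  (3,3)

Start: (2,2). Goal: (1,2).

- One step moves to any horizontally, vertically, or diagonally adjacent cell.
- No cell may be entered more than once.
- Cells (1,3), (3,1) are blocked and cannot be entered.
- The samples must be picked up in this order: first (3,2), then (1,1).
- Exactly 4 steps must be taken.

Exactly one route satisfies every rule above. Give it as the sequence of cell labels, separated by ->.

The waypoints must appear in the order (3,2), (1,1), with no cell reused.
Route from (2,2): down to (3,2), up-left to (2,1), up to (1,1), right to (1,2) — 4 moves in all.
Check: order respected ((3,2) at step 1, (1,1) at step 3); 4 moves as required.

(2,2) -> (3,2) -> (2,1) -> (1,1) -> (1,2)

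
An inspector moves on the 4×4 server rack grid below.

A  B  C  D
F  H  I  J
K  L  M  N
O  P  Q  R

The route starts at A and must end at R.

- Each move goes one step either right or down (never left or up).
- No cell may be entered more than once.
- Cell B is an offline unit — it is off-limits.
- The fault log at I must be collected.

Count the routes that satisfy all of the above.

3

A right/down-only route from A to R makes exactly 3 down-moves and 3 right-moves in some order.
With no other constraints that would be C(6,3) = 20 routes.
Split at I and multiply the segment counts (each segment already excludes blocked cells): A→I: 1; I→R: 3; product = 3.
That gives 3 routes.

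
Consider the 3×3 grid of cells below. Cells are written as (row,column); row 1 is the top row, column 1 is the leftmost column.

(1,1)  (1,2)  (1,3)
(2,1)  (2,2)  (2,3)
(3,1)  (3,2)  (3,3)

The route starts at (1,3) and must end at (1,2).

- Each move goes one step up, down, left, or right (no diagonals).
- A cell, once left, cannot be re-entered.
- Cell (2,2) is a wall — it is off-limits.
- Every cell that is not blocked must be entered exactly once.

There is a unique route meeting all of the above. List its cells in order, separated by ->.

Need to visit all 8 open cells exactly once, starting at (1,3) and ending at (1,2).
Cell (3,2) has only two open neighbours ((3,1) and (3,3)), so the path must pass straight through it: one of those is the cell it's entered from and the other is where it exits.
Route from (1,3): down 2 to (3,3), left 2 to (3,1), up 2 to (1,1), right 1 to (1,2) — 7 moves in all.
Check: all 8 open cells covered.

(1,3) -> (2,3) -> (3,3) -> (3,2) -> (3,1) -> (2,1) -> (1,1) -> (1,2)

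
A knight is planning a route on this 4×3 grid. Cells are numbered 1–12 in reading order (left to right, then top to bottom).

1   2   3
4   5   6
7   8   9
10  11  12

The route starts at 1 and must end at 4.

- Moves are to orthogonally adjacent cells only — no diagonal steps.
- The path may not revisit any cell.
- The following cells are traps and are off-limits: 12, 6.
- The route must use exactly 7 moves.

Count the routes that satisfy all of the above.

Need simple routes of exactly 7 moves from 1 to 4 (Manhattan distance 1, so 3 moves are spent on a detour and 3 undoing it).
Enumerating: 1 2 5 8 11 10 7 4.
That gives 1 route.

1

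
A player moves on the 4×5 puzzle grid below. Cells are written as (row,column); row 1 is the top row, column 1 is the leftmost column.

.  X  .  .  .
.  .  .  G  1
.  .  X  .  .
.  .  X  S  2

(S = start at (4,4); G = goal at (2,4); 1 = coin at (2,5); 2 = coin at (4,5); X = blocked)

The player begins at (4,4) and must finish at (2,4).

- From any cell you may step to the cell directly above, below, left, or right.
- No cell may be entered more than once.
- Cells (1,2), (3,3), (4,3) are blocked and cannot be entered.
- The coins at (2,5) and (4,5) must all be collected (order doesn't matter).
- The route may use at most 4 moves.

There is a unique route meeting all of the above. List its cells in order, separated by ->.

(4,4) -> (4,5) -> (3,5) -> (2,5) -> (2,4)

Any route must reach (2,5) and (4,5) and still end at (2,4) within 4 moves, so the order of the required stops is forced.
Route from (4,4): right 1 to (4,5), up 2 to (2,5), left 1 to (2,4) — 4 moves in all.
Check: all required cells visited; 4 ≤ 4 moves.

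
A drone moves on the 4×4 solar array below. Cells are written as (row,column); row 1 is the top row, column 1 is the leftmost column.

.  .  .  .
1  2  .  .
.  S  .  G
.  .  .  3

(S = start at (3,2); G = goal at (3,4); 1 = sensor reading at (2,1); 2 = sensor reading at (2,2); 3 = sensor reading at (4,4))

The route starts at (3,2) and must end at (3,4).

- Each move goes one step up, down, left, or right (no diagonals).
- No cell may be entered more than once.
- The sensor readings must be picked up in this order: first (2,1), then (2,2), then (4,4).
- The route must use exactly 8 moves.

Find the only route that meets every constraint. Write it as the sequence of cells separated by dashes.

The waypoints must appear in the order (2,1), (2,2), (4,4), with no cell reused.
Route from (3,2): left to (3,1), up to (2,1), 2× right (reaching (2,3)), 2× down (reaching (4,3)), right to (4,4), up to (3,4) — 8 moves in all.
Check: order respected (1 at step 2, 2 at step 3, 3 at step 7); 8 moves as required.

(3,2) - (3,1) - (2,1) - (2,2) - (2,3) - (3,3) - (4,3) - (4,4) - (3,4)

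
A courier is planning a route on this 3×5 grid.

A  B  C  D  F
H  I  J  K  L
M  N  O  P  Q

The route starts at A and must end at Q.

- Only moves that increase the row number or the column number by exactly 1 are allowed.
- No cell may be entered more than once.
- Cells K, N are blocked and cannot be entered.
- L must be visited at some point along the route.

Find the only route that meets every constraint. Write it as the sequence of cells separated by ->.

A -> B -> C -> D -> F -> L -> Q

Moves only go right or down, so the column and row indices never decrease.
Route from A: right 4 to F, down 2 to Q — 6 moves in all.
Check: all required cells visited.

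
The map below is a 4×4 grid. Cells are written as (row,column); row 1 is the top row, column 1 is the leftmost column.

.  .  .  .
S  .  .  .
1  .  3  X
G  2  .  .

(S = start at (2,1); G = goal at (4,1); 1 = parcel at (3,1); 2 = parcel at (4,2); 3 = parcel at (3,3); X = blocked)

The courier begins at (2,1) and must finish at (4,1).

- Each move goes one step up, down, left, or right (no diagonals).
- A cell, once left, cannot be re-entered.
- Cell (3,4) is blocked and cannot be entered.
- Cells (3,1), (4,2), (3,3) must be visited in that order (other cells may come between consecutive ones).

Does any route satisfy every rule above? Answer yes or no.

no

Ignoring the required order, 10 revisit-free routes from (2,1) to (4,1) pass through all of (3,1), (4,2), and (3,3); the waypoint orders that occur are (3,3) → (4,2) → (3,1) (6); (3,1) → (3,3) → (4,2) (4) — never (3,1) → (4,2) → (3,3).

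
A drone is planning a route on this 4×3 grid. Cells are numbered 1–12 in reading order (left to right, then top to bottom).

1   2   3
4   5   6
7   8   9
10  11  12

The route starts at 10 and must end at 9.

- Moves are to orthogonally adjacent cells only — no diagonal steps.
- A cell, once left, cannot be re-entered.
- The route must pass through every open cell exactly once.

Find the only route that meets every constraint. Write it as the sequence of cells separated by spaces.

10 7 4 1 2 3 6 5 8 11 12 9

Need to visit all 12 open cells exactly once, starting at 10 and ending at 9.
Route from 10: 3× up (reaching 1), 2× right (reaching 3), down to 6, left to 5, 2× down (reaching 11), right to 12, up to 9 — 11 moves in all.
Check: all 12 open cells covered.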